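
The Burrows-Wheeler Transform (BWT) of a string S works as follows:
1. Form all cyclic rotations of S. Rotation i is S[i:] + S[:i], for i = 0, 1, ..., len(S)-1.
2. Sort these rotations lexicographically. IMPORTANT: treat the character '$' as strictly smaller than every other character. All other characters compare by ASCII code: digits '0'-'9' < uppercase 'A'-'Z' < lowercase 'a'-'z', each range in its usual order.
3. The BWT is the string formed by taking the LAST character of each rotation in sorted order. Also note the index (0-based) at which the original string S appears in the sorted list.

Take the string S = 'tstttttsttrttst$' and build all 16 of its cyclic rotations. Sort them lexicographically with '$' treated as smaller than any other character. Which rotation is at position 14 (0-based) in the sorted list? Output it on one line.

Answer: ttttsttrttst$tst

Derivation:
All 16 rotations (rotation i = S[i:]+S[:i]):
  rot[0] = tstttttsttrttst$
  rot[1] = stttttsttrttst$t
  rot[2] = tttttsttrttst$ts
  rot[3] = ttttsttrttst$tst
  rot[4] = tttsttrttst$tstt
  rot[5] = ttsttrttst$tsttt
  rot[6] = tsttrttst$tstttt
  rot[7] = sttrttst$tsttttt
  rot[8] = ttrttst$tsttttts
  rot[9] = trttst$tstttttst
  rot[10] = rttst$tstttttstt
  rot[11] = ttst$tstttttsttr
  rot[12] = tst$tstttttsttrt
  rot[13] = st$tstttttsttrtt
  rot[14] = t$tstttttsttrtts
  rot[15] = $tstttttsttrttst
Sorted (with $ < everything):
  sorted[0] = $tstttttsttrttst
  sorted[1] = rttst$tstttttstt
  sorted[2] = st$tstttttsttrtt
  sorted[3] = sttrttst$tsttttt
  sorted[4] = stttttsttrttst$t
  sorted[5] = t$tstttttsttrtts
  sorted[6] = trttst$tstttttst
  sorted[7] = tst$tstttttsttrt
  sorted[8] = tsttrttst$tstttt
  sorted[9] = tstttttsttrttst$
  sorted[10] = ttrttst$tsttttts
  sorted[11] = ttst$tstttttsttr
  sorted[12] = ttsttrttst$tsttt
  sorted[13] = tttsttrttst$tstt
  sorted[14] = ttttsttrttst$tst
  sorted[15] = tttttsttrttst$ts
sorted[14] = ttttsttrttst$tst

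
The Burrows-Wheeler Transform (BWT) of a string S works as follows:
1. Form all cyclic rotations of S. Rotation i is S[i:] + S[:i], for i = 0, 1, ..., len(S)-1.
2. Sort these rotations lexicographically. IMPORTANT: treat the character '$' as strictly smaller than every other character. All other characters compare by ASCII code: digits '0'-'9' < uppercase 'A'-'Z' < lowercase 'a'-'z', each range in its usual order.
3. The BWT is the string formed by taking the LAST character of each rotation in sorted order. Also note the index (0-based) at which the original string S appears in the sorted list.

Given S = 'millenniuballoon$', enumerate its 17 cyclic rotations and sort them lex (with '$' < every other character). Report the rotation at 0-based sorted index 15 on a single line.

All 17 rotations (rotation i = S[i:]+S[:i]):
  rot[0] = millenniuballoon$
  rot[1] = illenniuballoon$m
  rot[2] = llenniuballoon$mi
  rot[3] = lenniuballoon$mil
  rot[4] = enniuballoon$mill
  rot[5] = nniuballoon$mille
  rot[6] = niuballoon$millen
  rot[7] = iuballoon$millenn
  rot[8] = uballoon$millenni
  rot[9] = balloon$millenniu
  rot[10] = alloon$millenniub
  rot[11] = lloon$millenniuba
  rot[12] = loon$millenniubal
  rot[13] = oon$millenniuball
  rot[14] = on$millenniuballo
  rot[15] = n$millenniuballoo
  rot[16] = $millenniuballoon
Sorted (with $ < everything):
  sorted[0] = $millenniuballoon
  sorted[1] = alloon$millenniub
  sorted[2] = balloon$millenniu
  sorted[3] = enniuballoon$mill
  sorted[4] = illenniuballoon$m
  sorted[5] = iuballoon$millenn
  sorted[6] = lenniuballoon$mil
  sorted[7] = llenniuballoon$mi
  sorted[8] = lloon$millenniuba
  sorted[9] = loon$millenniubal
  sorted[10] = millenniuballoon$
  sorted[11] = n$millenniuballoo
  sorted[12] = niuballoon$millen
  sorted[13] = nniuballoon$mille
  sorted[14] = on$millenniuballo
  sorted[15] = oon$millenniuball
  sorted[16] = uballoon$millenni
sorted[15] = oon$millenniuball

Answer: oon$millenniuball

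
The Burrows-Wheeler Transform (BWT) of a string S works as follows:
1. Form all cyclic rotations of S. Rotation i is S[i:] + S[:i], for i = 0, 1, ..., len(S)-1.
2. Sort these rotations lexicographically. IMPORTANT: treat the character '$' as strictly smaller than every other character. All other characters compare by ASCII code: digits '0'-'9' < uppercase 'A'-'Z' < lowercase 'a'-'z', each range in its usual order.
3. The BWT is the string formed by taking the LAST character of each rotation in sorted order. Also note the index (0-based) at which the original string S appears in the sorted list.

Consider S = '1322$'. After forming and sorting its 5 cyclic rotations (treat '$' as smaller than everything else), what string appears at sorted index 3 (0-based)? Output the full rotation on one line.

Answer: 22$13

Derivation:
All 5 rotations (rotation i = S[i:]+S[:i]):
  rot[0] = 1322$
  rot[1] = 322$1
  rot[2] = 22$13
  rot[3] = 2$132
  rot[4] = $1322
Sorted (with $ < everything):
  sorted[0] = $1322
  sorted[1] = 1322$
  sorted[2] = 2$132
  sorted[3] = 22$13
  sorted[4] = 322$1
sorted[3] = 22$13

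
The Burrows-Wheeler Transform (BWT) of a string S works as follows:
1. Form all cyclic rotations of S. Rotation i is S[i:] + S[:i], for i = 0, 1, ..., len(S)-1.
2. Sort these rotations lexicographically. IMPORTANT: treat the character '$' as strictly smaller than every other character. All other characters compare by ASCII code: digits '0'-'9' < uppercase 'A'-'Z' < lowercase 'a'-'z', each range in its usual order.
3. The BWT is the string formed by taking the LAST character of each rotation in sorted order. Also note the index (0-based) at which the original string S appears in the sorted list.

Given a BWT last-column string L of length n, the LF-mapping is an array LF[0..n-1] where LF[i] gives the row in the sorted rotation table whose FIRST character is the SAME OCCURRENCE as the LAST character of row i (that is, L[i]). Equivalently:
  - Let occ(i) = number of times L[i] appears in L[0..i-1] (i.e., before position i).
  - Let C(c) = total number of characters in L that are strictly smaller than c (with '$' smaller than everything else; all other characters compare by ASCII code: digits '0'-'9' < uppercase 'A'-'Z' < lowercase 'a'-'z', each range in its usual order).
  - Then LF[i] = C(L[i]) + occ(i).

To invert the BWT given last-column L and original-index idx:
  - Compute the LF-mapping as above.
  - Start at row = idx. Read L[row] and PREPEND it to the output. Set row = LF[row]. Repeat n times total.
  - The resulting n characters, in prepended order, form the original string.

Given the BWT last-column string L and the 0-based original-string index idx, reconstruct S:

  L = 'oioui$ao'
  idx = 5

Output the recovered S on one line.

LF mapping: 4 2 5 7 3 0 1 6
Walk LF starting at row 5, prepending L[row]:
  step 1: row=5, L[5]='$', prepend. Next row=LF[5]=0
  step 2: row=0, L[0]='o', prepend. Next row=LF[0]=4
  step 3: row=4, L[4]='i', prepend. Next row=LF[4]=3
  step 4: row=3, L[3]='u', prepend. Next row=LF[3]=7
  step 5: row=7, L[7]='o', prepend. Next row=LF[7]=6
  step 6: row=6, L[6]='a', prepend. Next row=LF[6]=1
  step 7: row=1, L[1]='i', prepend. Next row=LF[1]=2
  step 8: row=2, L[2]='o', prepend. Next row=LF[2]=5
Reversed output: oiaouio$

Answer: oiaouio$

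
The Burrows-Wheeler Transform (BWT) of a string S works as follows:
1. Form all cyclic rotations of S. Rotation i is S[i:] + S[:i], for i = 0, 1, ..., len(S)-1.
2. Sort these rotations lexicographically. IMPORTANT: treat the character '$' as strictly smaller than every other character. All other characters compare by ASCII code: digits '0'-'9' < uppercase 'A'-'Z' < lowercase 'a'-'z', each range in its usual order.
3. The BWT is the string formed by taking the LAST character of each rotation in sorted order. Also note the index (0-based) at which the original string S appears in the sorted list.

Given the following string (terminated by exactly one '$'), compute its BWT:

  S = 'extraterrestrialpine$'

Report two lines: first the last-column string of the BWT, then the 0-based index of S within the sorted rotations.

Answer: eirntr$rpailtrteeaxse
6

Derivation:
All 21 rotations (rotation i = S[i:]+S[:i]):
  rot[0] = extraterrestrialpine$
  rot[1] = xtraterrestrialpine$e
  rot[2] = traterrestrialpine$ex
  rot[3] = raterrestrialpine$ext
  rot[4] = aterrestrialpine$extr
  rot[5] = terrestrialpine$extra
  rot[6] = errestrialpine$extrat
  rot[7] = rrestrialpine$extrate
  rot[8] = restrialpine$extrater
  rot[9] = estrialpine$extraterr
  rot[10] = strialpine$extraterre
  rot[11] = trialpine$extraterres
  rot[12] = rialpine$extraterrest
  rot[13] = ialpine$extraterrestr
  rot[14] = alpine$extraterrestri
  rot[15] = lpine$extraterrestria
  rot[16] = pine$extraterrestrial
  rot[17] = ine$extraterrestrialp
  rot[18] = ne$extraterrestrialpi
  rot[19] = e$extraterrestrialpin
  rot[20] = $extraterrestrialpine
Sorted (with $ < everything):
  sorted[0] = $extraterrestrialpine  (last char: 'e')
  sorted[1] = alpine$extraterrestri  (last char: 'i')
  sorted[2] = aterrestrialpine$extr  (last char: 'r')
  sorted[3] = e$extraterrestrialpin  (last char: 'n')
  sorted[4] = errestrialpine$extrat  (last char: 't')
  sorted[5] = estrialpine$extraterr  (last char: 'r')
  sorted[6] = extraterrestrialpine$  (last char: '$')
  sorted[7] = ialpine$extraterrestr  (last char: 'r')
  sorted[8] = ine$extraterrestrialp  (last char: 'p')
  sorted[9] = lpine$extraterrestria  (last char: 'a')
  sorted[10] = ne$extraterrestrialpi  (last char: 'i')
  sorted[11] = pine$extraterrestrial  (last char: 'l')
  sorted[12] = raterrestrialpine$ext  (last char: 't')
  sorted[13] = restrialpine$extrater  (last char: 'r')
  sorted[14] = rialpine$extraterrest  (last char: 't')
  sorted[15] = rrestrialpine$extrate  (last char: 'e')
  sorted[16] = strialpine$extraterre  (last char: 'e')
  sorted[17] = terrestrialpine$extra  (last char: 'a')
  sorted[18] = traterrestrialpine$ex  (last char: 'x')
  sorted[19] = trialpine$extraterres  (last char: 's')
  sorted[20] = xtraterrestrialpine$e  (last char: 'e')
Last column: eirntr$rpailtrteeaxse
Original string S is at sorted index 6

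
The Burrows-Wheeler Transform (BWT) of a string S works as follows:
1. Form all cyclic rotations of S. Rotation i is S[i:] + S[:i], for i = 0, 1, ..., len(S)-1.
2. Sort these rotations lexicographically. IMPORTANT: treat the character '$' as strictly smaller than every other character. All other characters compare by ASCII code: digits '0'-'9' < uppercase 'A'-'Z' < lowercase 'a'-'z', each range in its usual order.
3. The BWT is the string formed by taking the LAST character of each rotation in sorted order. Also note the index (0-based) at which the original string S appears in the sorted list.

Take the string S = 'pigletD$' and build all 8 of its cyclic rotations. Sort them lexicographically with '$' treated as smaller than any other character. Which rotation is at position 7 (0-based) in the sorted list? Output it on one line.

Answer: tD$pigle

Derivation:
All 8 rotations (rotation i = S[i:]+S[:i]):
  rot[0] = pigletD$
  rot[1] = igletD$p
  rot[2] = gletD$pi
  rot[3] = letD$pig
  rot[4] = etD$pigl
  rot[5] = tD$pigle
  rot[6] = D$piglet
  rot[7] = $pigletD
Sorted (with $ < everything):
  sorted[0] = $pigletD
  sorted[1] = D$piglet
  sorted[2] = etD$pigl
  sorted[3] = gletD$pi
  sorted[4] = igletD$p
  sorted[5] = letD$pig
  sorted[6] = pigletD$
  sorted[7] = tD$pigle
sorted[7] = tD$pigle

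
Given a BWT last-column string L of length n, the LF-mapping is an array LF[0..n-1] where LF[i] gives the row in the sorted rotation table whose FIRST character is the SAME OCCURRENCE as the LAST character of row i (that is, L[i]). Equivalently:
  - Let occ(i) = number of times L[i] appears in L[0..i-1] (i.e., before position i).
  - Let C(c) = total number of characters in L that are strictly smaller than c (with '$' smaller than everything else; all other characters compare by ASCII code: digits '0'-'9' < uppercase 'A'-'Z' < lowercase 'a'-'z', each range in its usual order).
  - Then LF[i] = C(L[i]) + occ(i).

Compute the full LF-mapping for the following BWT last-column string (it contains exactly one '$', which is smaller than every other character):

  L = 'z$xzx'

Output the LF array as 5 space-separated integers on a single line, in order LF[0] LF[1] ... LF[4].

Char counts: '$':1, 'x':2, 'z':2
C (first-col start): C('$')=0, C('x')=1, C('z')=3
L[0]='z': occ=0, LF[0]=C('z')+0=3+0=3
L[1]='$': occ=0, LF[1]=C('$')+0=0+0=0
L[2]='x': occ=0, LF[2]=C('x')+0=1+0=1
L[3]='z': occ=1, LF[3]=C('z')+1=3+1=4
L[4]='x': occ=1, LF[4]=C('x')+1=1+1=2

Answer: 3 0 1 4 2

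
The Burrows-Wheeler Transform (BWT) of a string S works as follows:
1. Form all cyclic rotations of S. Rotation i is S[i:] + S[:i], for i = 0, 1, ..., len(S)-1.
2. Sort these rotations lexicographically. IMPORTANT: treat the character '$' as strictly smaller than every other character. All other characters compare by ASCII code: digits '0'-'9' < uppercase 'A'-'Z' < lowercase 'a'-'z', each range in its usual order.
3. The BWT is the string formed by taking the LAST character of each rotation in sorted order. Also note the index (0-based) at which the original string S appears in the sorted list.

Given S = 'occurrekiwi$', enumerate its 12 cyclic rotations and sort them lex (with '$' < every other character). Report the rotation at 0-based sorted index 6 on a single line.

Answer: kiwi$occurre

Derivation:
All 12 rotations (rotation i = S[i:]+S[:i]):
  rot[0] = occurrekiwi$
  rot[1] = ccurrekiwi$o
  rot[2] = currekiwi$oc
  rot[3] = urrekiwi$occ
  rot[4] = rrekiwi$occu
  rot[5] = rekiwi$occur
  rot[6] = ekiwi$occurr
  rot[7] = kiwi$occurre
  rot[8] = iwi$occurrek
  rot[9] = wi$occurreki
  rot[10] = i$occurrekiw
  rot[11] = $occurrekiwi
Sorted (with $ < everything):
  sorted[0] = $occurrekiwi
  sorted[1] = ccurrekiwi$o
  sorted[2] = currekiwi$oc
  sorted[3] = ekiwi$occurr
  sorted[4] = i$occurrekiw
  sorted[5] = iwi$occurrek
  sorted[6] = kiwi$occurre
  sorted[7] = occurrekiwi$
  sorted[8] = rekiwi$occur
  sorted[9] = rrekiwi$occu
  sorted[10] = urrekiwi$occ
  sorted[11] = wi$occurreki
sorted[6] = kiwi$occurre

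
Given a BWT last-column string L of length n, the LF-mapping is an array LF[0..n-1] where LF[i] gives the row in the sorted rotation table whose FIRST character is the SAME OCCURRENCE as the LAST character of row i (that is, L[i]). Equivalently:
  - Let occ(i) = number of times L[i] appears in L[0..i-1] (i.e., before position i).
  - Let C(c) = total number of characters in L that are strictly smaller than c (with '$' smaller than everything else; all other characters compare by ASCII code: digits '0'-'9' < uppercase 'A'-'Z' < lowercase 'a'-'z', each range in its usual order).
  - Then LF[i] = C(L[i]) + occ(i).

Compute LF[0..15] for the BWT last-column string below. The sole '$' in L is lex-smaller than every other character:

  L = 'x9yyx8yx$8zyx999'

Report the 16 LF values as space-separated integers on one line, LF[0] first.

Char counts: '$':1, '8':2, '9':4, 'x':4, 'y':4, 'z':1
C (first-col start): C('$')=0, C('8')=1, C('9')=3, C('x')=7, C('y')=11, C('z')=15
L[0]='x': occ=0, LF[0]=C('x')+0=7+0=7
L[1]='9': occ=0, LF[1]=C('9')+0=3+0=3
L[2]='y': occ=0, LF[2]=C('y')+0=11+0=11
L[3]='y': occ=1, LF[3]=C('y')+1=11+1=12
L[4]='x': occ=1, LF[4]=C('x')+1=7+1=8
L[5]='8': occ=0, LF[5]=C('8')+0=1+0=1
L[6]='y': occ=2, LF[6]=C('y')+2=11+2=13
L[7]='x': occ=2, LF[7]=C('x')+2=7+2=9
L[8]='$': occ=0, LF[8]=C('$')+0=0+0=0
L[9]='8': occ=1, LF[9]=C('8')+1=1+1=2
L[10]='z': occ=0, LF[10]=C('z')+0=15+0=15
L[11]='y': occ=3, LF[11]=C('y')+3=11+3=14
L[12]='x': occ=3, LF[12]=C('x')+3=7+3=10
L[13]='9': occ=1, LF[13]=C('9')+1=3+1=4
L[14]='9': occ=2, LF[14]=C('9')+2=3+2=5
L[15]='9': occ=3, LF[15]=C('9')+3=3+3=6

Answer: 7 3 11 12 8 1 13 9 0 2 15 14 10 4 5 6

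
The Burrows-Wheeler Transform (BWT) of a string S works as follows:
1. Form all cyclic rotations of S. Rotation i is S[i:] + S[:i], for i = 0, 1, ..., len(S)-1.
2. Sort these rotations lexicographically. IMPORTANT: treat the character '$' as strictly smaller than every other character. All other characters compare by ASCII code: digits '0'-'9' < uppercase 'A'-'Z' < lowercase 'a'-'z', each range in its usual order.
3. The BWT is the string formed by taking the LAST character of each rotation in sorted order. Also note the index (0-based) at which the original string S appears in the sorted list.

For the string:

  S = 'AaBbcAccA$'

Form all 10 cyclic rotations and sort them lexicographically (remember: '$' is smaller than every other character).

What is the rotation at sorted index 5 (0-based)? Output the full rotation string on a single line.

All 10 rotations (rotation i = S[i:]+S[:i]):
  rot[0] = AaBbcAccA$
  rot[1] = aBbcAccA$A
  rot[2] = BbcAccA$Aa
  rot[3] = bcAccA$AaB
  rot[4] = cAccA$AaBb
  rot[5] = AccA$AaBbc
  rot[6] = ccA$AaBbcA
  rot[7] = cA$AaBbcAc
  rot[8] = A$AaBbcAcc
  rot[9] = $AaBbcAccA
Sorted (with $ < everything):
  sorted[0] = $AaBbcAccA
  sorted[1] = A$AaBbcAcc
  sorted[2] = AaBbcAccA$
  sorted[3] = AccA$AaBbc
  sorted[4] = BbcAccA$Aa
  sorted[5] = aBbcAccA$A
  sorted[6] = bcAccA$AaB
  sorted[7] = cA$AaBbcAc
  sorted[8] = cAccA$AaBb
  sorted[9] = ccA$AaBbcA
sorted[5] = aBbcAccA$A

Answer: aBbcAccA$A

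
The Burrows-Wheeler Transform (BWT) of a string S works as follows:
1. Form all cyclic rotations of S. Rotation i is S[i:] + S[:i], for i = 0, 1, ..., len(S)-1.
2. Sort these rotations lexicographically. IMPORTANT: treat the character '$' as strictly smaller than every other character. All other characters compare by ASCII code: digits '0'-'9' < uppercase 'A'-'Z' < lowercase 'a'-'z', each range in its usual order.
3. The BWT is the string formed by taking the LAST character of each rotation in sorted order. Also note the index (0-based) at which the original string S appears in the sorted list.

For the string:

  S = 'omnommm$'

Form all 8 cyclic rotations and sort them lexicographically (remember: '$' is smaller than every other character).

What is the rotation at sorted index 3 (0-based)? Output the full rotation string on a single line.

All 8 rotations (rotation i = S[i:]+S[:i]):
  rot[0] = omnommm$
  rot[1] = mnommm$o
  rot[2] = nommm$om
  rot[3] = ommm$omn
  rot[4] = mmm$omno
  rot[5] = mm$omnom
  rot[6] = m$omnomm
  rot[7] = $omnommm
Sorted (with $ < everything):
  sorted[0] = $omnommm
  sorted[1] = m$omnomm
  sorted[2] = mm$omnom
  sorted[3] = mmm$omno
  sorted[4] = mnommm$o
  sorted[5] = nommm$om
  sorted[6] = ommm$omn
  sorted[7] = omnommm$
sorted[3] = mmm$omno

Answer: mmm$omno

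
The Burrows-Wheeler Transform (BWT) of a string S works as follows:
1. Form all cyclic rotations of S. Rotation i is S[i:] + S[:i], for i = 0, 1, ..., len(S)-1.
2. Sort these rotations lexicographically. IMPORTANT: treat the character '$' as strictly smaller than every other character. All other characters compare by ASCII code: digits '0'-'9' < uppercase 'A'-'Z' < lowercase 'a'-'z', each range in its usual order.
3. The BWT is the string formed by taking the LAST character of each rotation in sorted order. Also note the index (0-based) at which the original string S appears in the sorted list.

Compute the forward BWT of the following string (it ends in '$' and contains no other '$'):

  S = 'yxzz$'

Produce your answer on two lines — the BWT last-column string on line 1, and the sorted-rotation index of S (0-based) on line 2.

All 5 rotations (rotation i = S[i:]+S[:i]):
  rot[0] = yxzz$
  rot[1] = xzz$y
  rot[2] = zz$yx
  rot[3] = z$yxz
  rot[4] = $yxzz
Sorted (with $ < everything):
  sorted[0] = $yxzz  (last char: 'z')
  sorted[1] = xzz$y  (last char: 'y')
  sorted[2] = yxzz$  (last char: '$')
  sorted[3] = z$yxz  (last char: 'z')
  sorted[4] = zz$yx  (last char: 'x')
Last column: zy$zx
Original string S is at sorted index 2

Answer: zy$zx
2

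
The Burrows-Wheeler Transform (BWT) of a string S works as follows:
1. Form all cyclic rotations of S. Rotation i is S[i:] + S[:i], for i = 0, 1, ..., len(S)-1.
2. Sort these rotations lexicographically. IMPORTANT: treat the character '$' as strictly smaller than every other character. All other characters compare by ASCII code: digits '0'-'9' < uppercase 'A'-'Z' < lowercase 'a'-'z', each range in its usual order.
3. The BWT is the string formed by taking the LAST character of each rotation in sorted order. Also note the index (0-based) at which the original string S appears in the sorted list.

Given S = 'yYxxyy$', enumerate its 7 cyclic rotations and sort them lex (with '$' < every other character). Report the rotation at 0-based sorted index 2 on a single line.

All 7 rotations (rotation i = S[i:]+S[:i]):
  rot[0] = yYxxyy$
  rot[1] = Yxxyy$y
  rot[2] = xxyy$yY
  rot[3] = xyy$yYx
  rot[4] = yy$yYxx
  rot[5] = y$yYxxy
  rot[6] = $yYxxyy
Sorted (with $ < everything):
  sorted[0] = $yYxxyy
  sorted[1] = Yxxyy$y
  sorted[2] = xxyy$yY
  sorted[3] = xyy$yYx
  sorted[4] = y$yYxxy
  sorted[5] = yYxxyy$
  sorted[6] = yy$yYxx
sorted[2] = xxyy$yY

Answer: xxyy$yY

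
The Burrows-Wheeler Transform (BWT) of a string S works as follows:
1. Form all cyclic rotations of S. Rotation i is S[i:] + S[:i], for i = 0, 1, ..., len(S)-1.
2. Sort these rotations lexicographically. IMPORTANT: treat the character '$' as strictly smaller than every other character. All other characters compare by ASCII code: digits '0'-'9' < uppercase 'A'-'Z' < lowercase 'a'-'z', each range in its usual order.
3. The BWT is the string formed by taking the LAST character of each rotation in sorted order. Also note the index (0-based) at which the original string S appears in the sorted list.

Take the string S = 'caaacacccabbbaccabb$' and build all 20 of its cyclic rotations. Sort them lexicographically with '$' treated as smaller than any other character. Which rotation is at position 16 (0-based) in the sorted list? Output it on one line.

All 20 rotations (rotation i = S[i:]+S[:i]):
  rot[0] = caaacacccabbbaccabb$
  rot[1] = aaacacccabbbaccabb$c
  rot[2] = aacacccabbbaccabb$ca
  rot[3] = acacccabbbaccabb$caa
  rot[4] = cacccabbbaccabb$caaa
  rot[5] = acccabbbaccabb$caaac
  rot[6] = cccabbbaccabb$caaaca
  rot[7] = ccabbbaccabb$caaacac
  rot[8] = cabbbaccabb$caaacacc
  rot[9] = abbbaccabb$caaacaccc
  rot[10] = bbbaccabb$caaacaccca
  rot[11] = bbaccabb$caaacacccab
  rot[12] = baccabb$caaacacccabb
  rot[13] = accabb$caaacacccabbb
  rot[14] = ccabb$caaacacccabbba
  rot[15] = cabb$caaacacccabbbac
  rot[16] = abb$caaacacccabbbacc
  rot[17] = bb$caaacacccabbbacca
  rot[18] = b$caaacacccabbbaccab
  rot[19] = $caaacacccabbbaccabb
Sorted (with $ < everything):
  sorted[0] = $caaacacccabbbaccabb
  sorted[1] = aaacacccabbbaccabb$c
  sorted[2] = aacacccabbbaccabb$ca
  sorted[3] = abb$caaacacccabbbacc
  sorted[4] = abbbaccabb$caaacaccc
  sorted[5] = acacccabbbaccabb$caa
  sorted[6] = accabb$caaacacccabbb
  sorted[7] = acccabbbaccabb$caaac
  sorted[8] = b$caaacacccabbbaccab
  sorted[9] = baccabb$caaacacccabb
  sorted[10] = bb$caaacacccabbbacca
  sorted[11] = bbaccabb$caaacacccab
  sorted[12] = bbbaccabb$caaacaccca
  sorted[13] = caaacacccabbbaccabb$
  sorted[14] = cabb$caaacacccabbbac
  sorted[15] = cabbbaccabb$caaacacc
  sorted[16] = cacccabbbaccabb$caaa
  sorted[17] = ccabb$caaacacccabbba
  sorted[18] = ccabbbaccabb$caaacac
  sorted[19] = cccabbbaccabb$caaaca
sorted[16] = cacccabbbaccabb$caaa

Answer: cacccabbbaccabb$caaa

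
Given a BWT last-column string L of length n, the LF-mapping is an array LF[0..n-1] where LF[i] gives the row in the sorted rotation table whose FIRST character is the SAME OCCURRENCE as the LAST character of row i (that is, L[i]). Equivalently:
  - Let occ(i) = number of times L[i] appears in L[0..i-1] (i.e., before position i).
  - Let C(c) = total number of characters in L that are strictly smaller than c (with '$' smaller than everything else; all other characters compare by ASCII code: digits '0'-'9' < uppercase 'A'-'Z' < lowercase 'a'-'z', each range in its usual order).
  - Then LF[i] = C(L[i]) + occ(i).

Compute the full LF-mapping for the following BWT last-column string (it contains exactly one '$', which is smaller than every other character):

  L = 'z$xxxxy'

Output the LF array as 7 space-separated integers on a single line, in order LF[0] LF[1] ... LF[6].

Answer: 6 0 1 2 3 4 5

Derivation:
Char counts: '$':1, 'x':4, 'y':1, 'z':1
C (first-col start): C('$')=0, C('x')=1, C('y')=5, C('z')=6
L[0]='z': occ=0, LF[0]=C('z')+0=6+0=6
L[1]='$': occ=0, LF[1]=C('$')+0=0+0=0
L[2]='x': occ=0, LF[2]=C('x')+0=1+0=1
L[3]='x': occ=1, LF[3]=C('x')+1=1+1=2
L[4]='x': occ=2, LF[4]=C('x')+2=1+2=3
L[5]='x': occ=3, LF[5]=C('x')+3=1+3=4
L[6]='y': occ=0, LF[6]=C('y')+0=5+0=5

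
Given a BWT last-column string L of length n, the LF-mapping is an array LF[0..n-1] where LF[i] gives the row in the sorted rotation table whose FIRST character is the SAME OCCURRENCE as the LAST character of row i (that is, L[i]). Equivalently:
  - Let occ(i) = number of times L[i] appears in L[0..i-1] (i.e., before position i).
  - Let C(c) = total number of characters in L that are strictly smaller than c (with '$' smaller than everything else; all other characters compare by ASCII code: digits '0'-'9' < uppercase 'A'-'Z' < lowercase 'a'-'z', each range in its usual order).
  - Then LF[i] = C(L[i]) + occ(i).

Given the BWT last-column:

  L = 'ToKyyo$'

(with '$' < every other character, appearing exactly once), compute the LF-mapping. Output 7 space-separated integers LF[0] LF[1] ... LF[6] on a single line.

Answer: 2 3 1 5 6 4 0

Derivation:
Char counts: '$':1, 'K':1, 'T':1, 'o':2, 'y':2
C (first-col start): C('$')=0, C('K')=1, C('T')=2, C('o')=3, C('y')=5
L[0]='T': occ=0, LF[0]=C('T')+0=2+0=2
L[1]='o': occ=0, LF[1]=C('o')+0=3+0=3
L[2]='K': occ=0, LF[2]=C('K')+0=1+0=1
L[3]='y': occ=0, LF[3]=C('y')+0=5+0=5
L[4]='y': occ=1, LF[4]=C('y')+1=5+1=6
L[5]='o': occ=1, LF[5]=C('o')+1=3+1=4
L[6]='$': occ=0, LF[6]=C('$')+0=0+0=0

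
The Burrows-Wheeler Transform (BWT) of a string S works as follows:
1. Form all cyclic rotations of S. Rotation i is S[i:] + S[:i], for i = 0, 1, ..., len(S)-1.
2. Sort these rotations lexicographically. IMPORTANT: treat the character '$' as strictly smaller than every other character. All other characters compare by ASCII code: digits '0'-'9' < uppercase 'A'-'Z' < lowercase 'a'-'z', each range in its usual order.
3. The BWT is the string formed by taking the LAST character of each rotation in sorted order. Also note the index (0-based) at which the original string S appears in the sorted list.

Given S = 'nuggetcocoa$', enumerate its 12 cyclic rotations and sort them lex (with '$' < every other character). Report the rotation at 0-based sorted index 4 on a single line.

Answer: etcocoa$nugg

Derivation:
All 12 rotations (rotation i = S[i:]+S[:i]):
  rot[0] = nuggetcocoa$
  rot[1] = uggetcocoa$n
  rot[2] = ggetcocoa$nu
  rot[3] = getcocoa$nug
  rot[4] = etcocoa$nugg
  rot[5] = tcocoa$nugge
  rot[6] = cocoa$nugget
  rot[7] = ocoa$nuggetc
  rot[8] = coa$nuggetco
  rot[9] = oa$nuggetcoc
  rot[10] = a$nuggetcoco
  rot[11] = $nuggetcocoa
Sorted (with $ < everything):
  sorted[0] = $nuggetcocoa
  sorted[1] = a$nuggetcoco
  sorted[2] = coa$nuggetco
  sorted[3] = cocoa$nugget
  sorted[4] = etcocoa$nugg
  sorted[5] = getcocoa$nug
  sorted[6] = ggetcocoa$nu
  sorted[7] = nuggetcocoa$
  sorted[8] = oa$nuggetcoc
  sorted[9] = ocoa$nuggetc
  sorted[10] = tcocoa$nugge
  sorted[11] = uggetcocoa$n
sorted[4] = etcocoa$nugg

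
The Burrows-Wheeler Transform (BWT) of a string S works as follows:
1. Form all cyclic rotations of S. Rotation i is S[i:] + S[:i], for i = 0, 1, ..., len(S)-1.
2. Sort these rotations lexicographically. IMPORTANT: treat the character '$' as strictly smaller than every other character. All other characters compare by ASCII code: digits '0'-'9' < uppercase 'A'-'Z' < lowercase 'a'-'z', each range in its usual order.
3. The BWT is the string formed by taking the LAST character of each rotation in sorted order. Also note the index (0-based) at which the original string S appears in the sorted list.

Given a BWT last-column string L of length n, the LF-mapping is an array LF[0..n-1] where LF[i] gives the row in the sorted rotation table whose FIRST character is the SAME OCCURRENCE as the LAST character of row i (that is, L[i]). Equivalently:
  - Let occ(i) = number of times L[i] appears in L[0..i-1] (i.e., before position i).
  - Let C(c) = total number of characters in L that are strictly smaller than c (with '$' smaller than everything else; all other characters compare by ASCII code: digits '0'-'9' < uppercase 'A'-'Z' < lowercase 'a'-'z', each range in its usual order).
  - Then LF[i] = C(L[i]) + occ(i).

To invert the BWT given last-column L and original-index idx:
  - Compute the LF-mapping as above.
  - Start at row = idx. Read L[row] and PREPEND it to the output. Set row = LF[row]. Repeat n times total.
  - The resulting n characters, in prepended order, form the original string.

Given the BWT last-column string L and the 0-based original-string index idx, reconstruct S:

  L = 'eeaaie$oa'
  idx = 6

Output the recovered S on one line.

LF mapping: 4 5 1 2 7 6 0 8 3
Walk LF starting at row 6, prepending L[row]:
  step 1: row=6, L[6]='$', prepend. Next row=LF[6]=0
  step 2: row=0, L[0]='e', prepend. Next row=LF[0]=4
  step 3: row=4, L[4]='i', prepend. Next row=LF[4]=7
  step 4: row=7, L[7]='o', prepend. Next row=LF[7]=8
  step 5: row=8, L[8]='a', prepend. Next row=LF[8]=3
  step 6: row=3, L[3]='a', prepend. Next row=LF[3]=2
  step 7: row=2, L[2]='a', prepend. Next row=LF[2]=1
  step 8: row=1, L[1]='e', prepend. Next row=LF[1]=5
  step 9: row=5, L[5]='e', prepend. Next row=LF[5]=6
Reversed output: eeaaaoie$

Answer: eeaaaoie$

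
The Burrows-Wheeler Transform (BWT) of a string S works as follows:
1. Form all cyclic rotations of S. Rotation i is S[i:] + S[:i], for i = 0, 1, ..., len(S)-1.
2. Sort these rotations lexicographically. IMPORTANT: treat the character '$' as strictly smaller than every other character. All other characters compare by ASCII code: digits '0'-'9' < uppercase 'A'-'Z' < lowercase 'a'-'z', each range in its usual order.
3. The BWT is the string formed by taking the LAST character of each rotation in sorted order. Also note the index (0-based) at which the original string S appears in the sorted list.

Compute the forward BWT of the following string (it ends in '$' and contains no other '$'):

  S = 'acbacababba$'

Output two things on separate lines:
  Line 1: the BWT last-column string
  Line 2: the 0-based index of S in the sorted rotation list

All 12 rotations (rotation i = S[i:]+S[:i]):
  rot[0] = acbacababba$
  rot[1] = cbacababba$a
  rot[2] = bacababba$ac
  rot[3] = acababba$acb
  rot[4] = cababba$acba
  rot[5] = ababba$acbac
  rot[6] = babba$acbaca
  rot[7] = abba$acbacab
  rot[8] = bba$acbacaba
  rot[9] = ba$acbacabab
  rot[10] = a$acbacababb
  rot[11] = $acbacababba
Sorted (with $ < everything):
  sorted[0] = $acbacababba  (last char: 'a')
  sorted[1] = a$acbacababb  (last char: 'b')
  sorted[2] = ababba$acbac  (last char: 'c')
  sorted[3] = abba$acbacab  (last char: 'b')
  sorted[4] = acababba$acb  (last char: 'b')
  sorted[5] = acbacababba$  (last char: '$')
  sorted[6] = ba$acbacabab  (last char: 'b')
  sorted[7] = babba$acbaca  (last char: 'a')
  sorted[8] = bacababba$ac  (last char: 'c')
  sorted[9] = bba$acbacaba  (last char: 'a')
  sorted[10] = cababba$acba  (last char: 'a')
  sorted[11] = cbacababba$a  (last char: 'a')
Last column: abcbb$bacaaa
Original string S is at sorted index 5

Answer: abcbb$bacaaa
5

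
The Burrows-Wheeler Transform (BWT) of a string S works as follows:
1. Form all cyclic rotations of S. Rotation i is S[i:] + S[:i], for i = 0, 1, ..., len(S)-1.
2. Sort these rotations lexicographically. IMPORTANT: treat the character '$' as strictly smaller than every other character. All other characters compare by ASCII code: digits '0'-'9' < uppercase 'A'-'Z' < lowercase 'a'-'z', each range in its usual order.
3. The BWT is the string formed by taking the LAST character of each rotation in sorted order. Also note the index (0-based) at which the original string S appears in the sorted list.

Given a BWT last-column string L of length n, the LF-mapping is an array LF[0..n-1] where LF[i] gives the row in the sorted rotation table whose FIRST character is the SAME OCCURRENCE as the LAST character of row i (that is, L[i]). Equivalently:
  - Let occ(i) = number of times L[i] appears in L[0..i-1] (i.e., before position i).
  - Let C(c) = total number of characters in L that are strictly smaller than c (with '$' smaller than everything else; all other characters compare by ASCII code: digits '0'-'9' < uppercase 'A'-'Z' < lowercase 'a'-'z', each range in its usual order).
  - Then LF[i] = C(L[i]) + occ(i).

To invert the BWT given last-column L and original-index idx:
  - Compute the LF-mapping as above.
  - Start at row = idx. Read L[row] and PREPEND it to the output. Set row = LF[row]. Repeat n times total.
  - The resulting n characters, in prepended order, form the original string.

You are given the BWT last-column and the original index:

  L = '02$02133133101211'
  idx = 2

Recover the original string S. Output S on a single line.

Answer: 0023131211131320$

Derivation:
LF mapping: 1 10 0 2 11 4 13 14 5 15 16 6 3 7 12 8 9
Walk LF starting at row 2, prepending L[row]:
  step 1: row=2, L[2]='$', prepend. Next row=LF[2]=0
  step 2: row=0, L[0]='0', prepend. Next row=LF[0]=1
  step 3: row=1, L[1]='2', prepend. Next row=LF[1]=10
  step 4: row=10, L[10]='3', prepend. Next row=LF[10]=16
  step 5: row=16, L[16]='1', prepend. Next row=LF[16]=9
  step 6: row=9, L[9]='3', prepend. Next row=LF[9]=15
  step 7: row=15, L[15]='1', prepend. Next row=LF[15]=8
  step 8: row=8, L[8]='1', prepend. Next row=LF[8]=5
  step 9: row=5, L[5]='1', prepend. Next row=LF[5]=4
  step 10: row=4, L[4]='2', prepend. Next row=LF[4]=11
  step 11: row=11, L[11]='1', prepend. Next row=LF[11]=6
  step 12: row=6, L[6]='3', prepend. Next row=LF[6]=13
  step 13: row=13, L[13]='1', prepend. Next row=LF[13]=7
  step 14: row=7, L[7]='3', prepend. Next row=LF[7]=14
  step 15: row=14, L[14]='2', prepend. Next row=LF[14]=12
  step 16: row=12, L[12]='0', prepend. Next row=LF[12]=3
  step 17: row=3, L[3]='0', prepend. Next row=LF[3]=2
Reversed output: 0023131211131320$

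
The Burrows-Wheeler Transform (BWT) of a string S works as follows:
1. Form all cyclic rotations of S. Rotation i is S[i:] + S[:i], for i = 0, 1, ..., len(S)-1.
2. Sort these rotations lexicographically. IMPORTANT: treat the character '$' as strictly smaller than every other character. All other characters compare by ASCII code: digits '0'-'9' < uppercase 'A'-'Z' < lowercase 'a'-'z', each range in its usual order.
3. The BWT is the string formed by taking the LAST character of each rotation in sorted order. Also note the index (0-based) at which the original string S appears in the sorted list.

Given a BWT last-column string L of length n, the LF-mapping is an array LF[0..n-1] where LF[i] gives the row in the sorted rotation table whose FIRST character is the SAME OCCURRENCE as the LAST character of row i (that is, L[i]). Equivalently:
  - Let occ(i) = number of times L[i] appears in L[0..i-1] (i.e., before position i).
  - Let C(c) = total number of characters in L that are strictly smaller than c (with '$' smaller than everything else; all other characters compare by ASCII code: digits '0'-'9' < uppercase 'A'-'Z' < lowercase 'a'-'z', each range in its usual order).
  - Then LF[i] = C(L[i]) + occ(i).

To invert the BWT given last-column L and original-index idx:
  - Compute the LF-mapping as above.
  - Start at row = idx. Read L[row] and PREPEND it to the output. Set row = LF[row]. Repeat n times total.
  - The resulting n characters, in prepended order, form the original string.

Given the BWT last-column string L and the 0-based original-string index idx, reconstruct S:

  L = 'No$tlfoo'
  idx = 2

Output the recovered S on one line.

Answer: footloN$

Derivation:
LF mapping: 1 4 0 7 3 2 5 6
Walk LF starting at row 2, prepending L[row]:
  step 1: row=2, L[2]='$', prepend. Next row=LF[2]=0
  step 2: row=0, L[0]='N', prepend. Next row=LF[0]=1
  step 3: row=1, L[1]='o', prepend. Next row=LF[1]=4
  step 4: row=4, L[4]='l', prepend. Next row=LF[4]=3
  step 5: row=3, L[3]='t', prepend. Next row=LF[3]=7
  step 6: row=7, L[7]='o', prepend. Next row=LF[7]=6
  step 7: row=6, L[6]='o', prepend. Next row=LF[6]=5
  step 8: row=5, L[5]='f', prepend. Next row=LF[5]=2
Reversed output: footloN$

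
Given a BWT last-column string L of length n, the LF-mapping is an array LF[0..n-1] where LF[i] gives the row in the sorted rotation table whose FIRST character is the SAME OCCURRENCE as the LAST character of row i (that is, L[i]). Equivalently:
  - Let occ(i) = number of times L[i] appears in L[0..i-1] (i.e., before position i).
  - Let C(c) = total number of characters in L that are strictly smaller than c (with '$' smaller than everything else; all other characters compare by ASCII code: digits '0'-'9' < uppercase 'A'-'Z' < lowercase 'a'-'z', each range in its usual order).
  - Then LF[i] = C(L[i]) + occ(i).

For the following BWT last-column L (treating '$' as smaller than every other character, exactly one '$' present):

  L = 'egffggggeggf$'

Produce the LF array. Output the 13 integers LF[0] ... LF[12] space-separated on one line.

Char counts: '$':1, 'e':2, 'f':3, 'g':7
C (first-col start): C('$')=0, C('e')=1, C('f')=3, C('g')=6
L[0]='e': occ=0, LF[0]=C('e')+0=1+0=1
L[1]='g': occ=0, LF[1]=C('g')+0=6+0=6
L[2]='f': occ=0, LF[2]=C('f')+0=3+0=3
L[3]='f': occ=1, LF[3]=C('f')+1=3+1=4
L[4]='g': occ=1, LF[4]=C('g')+1=6+1=7
L[5]='g': occ=2, LF[5]=C('g')+2=6+2=8
L[6]='g': occ=3, LF[6]=C('g')+3=6+3=9
L[7]='g': occ=4, LF[7]=C('g')+4=6+4=10
L[8]='e': occ=1, LF[8]=C('e')+1=1+1=2
L[9]='g': occ=5, LF[9]=C('g')+5=6+5=11
L[10]='g': occ=6, LF[10]=C('g')+6=6+6=12
L[11]='f': occ=2, LF[11]=C('f')+2=3+2=5
L[12]='$': occ=0, LF[12]=C('$')+0=0+0=0

Answer: 1 6 3 4 7 8 9 10 2 11 12 5 0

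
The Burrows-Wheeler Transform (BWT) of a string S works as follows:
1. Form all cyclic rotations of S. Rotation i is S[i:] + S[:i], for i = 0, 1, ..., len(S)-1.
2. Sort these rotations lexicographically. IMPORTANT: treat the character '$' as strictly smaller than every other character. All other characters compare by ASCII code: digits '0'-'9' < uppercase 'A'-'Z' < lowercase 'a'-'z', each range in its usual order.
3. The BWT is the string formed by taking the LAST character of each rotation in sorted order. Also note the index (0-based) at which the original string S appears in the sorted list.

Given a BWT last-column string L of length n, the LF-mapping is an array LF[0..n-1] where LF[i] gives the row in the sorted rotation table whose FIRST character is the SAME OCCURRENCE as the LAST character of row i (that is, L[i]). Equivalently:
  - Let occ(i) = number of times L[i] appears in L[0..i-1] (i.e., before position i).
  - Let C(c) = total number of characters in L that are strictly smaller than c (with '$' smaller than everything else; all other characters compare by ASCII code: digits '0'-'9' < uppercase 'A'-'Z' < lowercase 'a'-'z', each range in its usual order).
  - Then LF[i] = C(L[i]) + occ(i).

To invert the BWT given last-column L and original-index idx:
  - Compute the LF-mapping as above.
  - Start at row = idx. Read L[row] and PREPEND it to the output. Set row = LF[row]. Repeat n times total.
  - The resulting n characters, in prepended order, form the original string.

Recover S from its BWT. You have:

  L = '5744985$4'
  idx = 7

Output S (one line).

LF mapping: 4 6 1 2 8 7 5 0 3
Walk LF starting at row 7, prepending L[row]:
  step 1: row=7, L[7]='$', prepend. Next row=LF[7]=0
  step 2: row=0, L[0]='5', prepend. Next row=LF[0]=4
  step 3: row=4, L[4]='9', prepend. Next row=LF[4]=8
  step 4: row=8, L[8]='4', prepend. Next row=LF[8]=3
  step 5: row=3, L[3]='4', prepend. Next row=LF[3]=2
  step 6: row=2, L[2]='4', prepend. Next row=LF[2]=1
  step 7: row=1, L[1]='7', prepend. Next row=LF[1]=6
  step 8: row=6, L[6]='5', prepend. Next row=LF[6]=5
  step 9: row=5, L[5]='8', prepend. Next row=LF[5]=7
Reversed output: 85744495$

Answer: 85744495$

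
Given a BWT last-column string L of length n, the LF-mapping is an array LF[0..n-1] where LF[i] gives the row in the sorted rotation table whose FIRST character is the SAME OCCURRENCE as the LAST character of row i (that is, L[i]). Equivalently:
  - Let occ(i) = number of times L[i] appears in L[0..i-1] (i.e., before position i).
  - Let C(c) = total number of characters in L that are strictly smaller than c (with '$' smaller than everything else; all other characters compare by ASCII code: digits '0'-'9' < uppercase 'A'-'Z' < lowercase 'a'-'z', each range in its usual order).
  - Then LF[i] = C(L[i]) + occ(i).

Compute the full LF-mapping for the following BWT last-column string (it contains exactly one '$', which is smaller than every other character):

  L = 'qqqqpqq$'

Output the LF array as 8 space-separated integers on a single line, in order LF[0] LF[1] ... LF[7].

Answer: 2 3 4 5 1 6 7 0

Derivation:
Char counts: '$':1, 'p':1, 'q':6
C (first-col start): C('$')=0, C('p')=1, C('q')=2
L[0]='q': occ=0, LF[0]=C('q')+0=2+0=2
L[1]='q': occ=1, LF[1]=C('q')+1=2+1=3
L[2]='q': occ=2, LF[2]=C('q')+2=2+2=4
L[3]='q': occ=3, LF[3]=C('q')+3=2+3=5
L[4]='p': occ=0, LF[4]=C('p')+0=1+0=1
L[5]='q': occ=4, LF[5]=C('q')+4=2+4=6
L[6]='q': occ=5, LF[6]=C('q')+5=2+5=7
L[7]='$': occ=0, LF[7]=C('$')+0=0+0=0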